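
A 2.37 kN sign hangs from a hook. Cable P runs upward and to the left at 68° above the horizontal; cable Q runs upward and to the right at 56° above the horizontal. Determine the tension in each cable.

ΣF_x = 0: −T_P·cos68° + T_Q·cos56° = 0 → T_Q = 0.669906·T_P.
ΣF_y = 0: T_P·sin68° + T_Q·sin56° = 2.37.
Substitute: T_P·(0.927184 + 0.669906·0.829038) = 2.37 → T_P = 1.59858 ≈ 1.599 kN.
Then T_Q = 0.669906 × 1.59858 = 1.071 kN.

T_P = 1.599 kN, T_Q = 1.071 kN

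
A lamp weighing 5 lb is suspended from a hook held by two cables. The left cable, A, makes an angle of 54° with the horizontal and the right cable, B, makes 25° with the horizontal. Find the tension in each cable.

ΣF_x = 0: −T_A·cos54° + T_B·cos25° = 0 → T_B = 0.648549·T_A.
ΣF_y = 0: T_A·sin54° + T_B·sin25° = 5.
Substitute: T_A·(0.809017 + 0.648549·0.422618) = 5 → T_A = 4.61636 ≈ 4.616 lb.
Then T_B = 0.648549 × 4.61636 = 2.994 lb.

T_A = 4.616 lb, T_B = 2.994 lb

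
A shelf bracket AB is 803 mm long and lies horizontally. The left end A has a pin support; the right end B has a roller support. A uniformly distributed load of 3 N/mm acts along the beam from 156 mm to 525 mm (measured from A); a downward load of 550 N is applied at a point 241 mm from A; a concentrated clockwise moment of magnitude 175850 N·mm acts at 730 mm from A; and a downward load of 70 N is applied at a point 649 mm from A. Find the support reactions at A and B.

Resultant of the distributed load: 3 × 369 = 1107 N at 340.5 mm from A.
ΣM about A: B_y·803 − (3·369)·340.5 − 550·241 − 175850 − 70·649 = 0 → B_y = 730763.5/803 = 910.042 ≈ 910.0 N.
ΣF_y = 0: A_y + 910.042 − 3·369 − 550 − 70 = 0 → A_y = 817.0 N.
ΣF_x = 0: no horizontal applied forces, so A_x = 0.

A_x = 0, A_y = 817.0 N, B_y = 910.0 N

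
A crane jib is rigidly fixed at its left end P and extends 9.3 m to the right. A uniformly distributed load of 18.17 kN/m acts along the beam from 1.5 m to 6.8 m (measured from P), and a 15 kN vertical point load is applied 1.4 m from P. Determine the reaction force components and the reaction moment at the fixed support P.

P_x = 0, P_y = 111.3 kN, M_P = 420.6 kN·m

Resultant of the distributed load: 18.17 × 5.3 = 96.301 kN at 4.15 m from P.
ΣF_x = 0: P_x = 0.
ΣF_y = 0: P_y − 18.17·5.3 − 15 = 0 → P_y = 111.3 kN.
ΣM about P: M_P − (18.17·5.3)·4.15 − 15·1.4 = 0 → M_P = 420.6 kN·m.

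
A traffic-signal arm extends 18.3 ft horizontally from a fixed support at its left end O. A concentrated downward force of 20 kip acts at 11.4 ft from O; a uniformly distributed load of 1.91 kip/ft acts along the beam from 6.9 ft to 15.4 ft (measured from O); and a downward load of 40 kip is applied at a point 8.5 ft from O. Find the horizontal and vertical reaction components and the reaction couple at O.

O_x = 0, O_y = 76.23 kip, M_O = 749.0 kip·ft

Resultant of the distributed load: 1.91 × 8.5 = 16.235 kip at 11.15 ft from O.
ΣF_x = 0: O_x = 0.
ΣF_y = 0: O_y − 20 − 1.91·8.5 − 40 = 0 → O_y = 76.23 kip.
ΣM about O: M_O − 20·11.4 − (1.91·8.5)·11.15 − 40·8.5 = 0 → M_O = 749.0 kip·ft.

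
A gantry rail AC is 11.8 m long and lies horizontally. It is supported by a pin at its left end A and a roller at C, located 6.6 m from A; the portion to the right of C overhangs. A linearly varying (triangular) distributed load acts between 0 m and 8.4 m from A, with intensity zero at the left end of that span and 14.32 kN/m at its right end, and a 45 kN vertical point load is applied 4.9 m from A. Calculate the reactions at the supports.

Resultant of the triangular load: ½ × 14.32 × 8.4 = 60.144 kN, acting at 5.6 m from A (one-third of the span from the peak).
Moments about A: C_y·6.6 − (½·14.32·8.4)·5.6 − 45·4.9 = 0 → C_y = 557.3064/6.6 = 84.4404 ≈ 84.44 kN.
ΣF_y = 0: A_y + 84.4404 − ½·14.32·8.4 − 45 = 0 → A_y = 20.70 kN.
ΣF_x = 0: no horizontal applied forces, so A_x = 0.

A_x = 0, A_y = 20.70 kN, C_y = 84.44 kN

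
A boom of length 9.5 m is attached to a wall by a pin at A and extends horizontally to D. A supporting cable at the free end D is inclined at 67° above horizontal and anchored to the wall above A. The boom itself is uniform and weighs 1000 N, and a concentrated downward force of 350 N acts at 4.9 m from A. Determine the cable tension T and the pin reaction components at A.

T = 739.3 N, A_x = 288.9 N, A_y = 669.5 N

ΣM about A: T·sin67°·9.5 − 1000·4.75 − 350·4.9 = 0 → T = 6465/(9.5·0.920505) = 739.297 ≈ 739.3 N.
ΣF_x = 0: A_x − T·cos67° = 0 → A_x = 739.297 × 0.390731 = 288.9 N.
ΣF_y = 0: A_y + T·sin67° − 1000 − 350 = 0 → A_y = 1350 − 739.297 × 0.920505 = 669.5 N.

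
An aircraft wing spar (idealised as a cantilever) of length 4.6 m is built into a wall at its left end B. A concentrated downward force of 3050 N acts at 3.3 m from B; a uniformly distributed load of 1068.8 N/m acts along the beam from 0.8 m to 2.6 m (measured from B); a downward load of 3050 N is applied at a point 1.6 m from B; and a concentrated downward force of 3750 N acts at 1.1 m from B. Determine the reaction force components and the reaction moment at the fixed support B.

Resultant of the distributed load: 1068.8 × 1.8 = 1923.84 N at 1.7 m from B.
ΣF_x = 0: B_x = 0.
ΣF_y = 0: B_y − 3050 − 1068.8·1.8 − 3050 − 3750 = 0 → B_y = 11770 N.
ΣM about B: M_B − 3050·3.3 − (1068.8·1.8)·1.7 − 3050·1.6 − 3750·1.1 = 0 → M_B = 22340 N·m.

B_x = 0, B_y = 11770 N, M_B = 22340 N·m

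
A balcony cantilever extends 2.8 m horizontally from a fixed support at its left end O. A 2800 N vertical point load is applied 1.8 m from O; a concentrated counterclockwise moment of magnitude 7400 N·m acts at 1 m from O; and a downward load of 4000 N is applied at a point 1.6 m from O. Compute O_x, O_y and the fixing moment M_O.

O_x = 0, O_y = 6800 N, M_O = 4040 N·m

ΣF_x = 0: O_x = 0.
ΣF_y = 0: O_y − 2800 − 4000 = 0 → O_y = 6800 N.
ΣM about O: M_O − 2800·1.8 + 7400 − 4000·1.6 = 0 → M_O = 4040 N·m.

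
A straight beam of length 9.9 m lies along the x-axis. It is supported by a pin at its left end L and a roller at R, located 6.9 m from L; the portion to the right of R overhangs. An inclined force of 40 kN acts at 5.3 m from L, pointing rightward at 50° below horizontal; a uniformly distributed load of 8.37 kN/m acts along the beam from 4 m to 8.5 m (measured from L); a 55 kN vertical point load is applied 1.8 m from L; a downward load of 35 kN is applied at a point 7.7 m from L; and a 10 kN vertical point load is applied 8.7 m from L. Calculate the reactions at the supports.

Resultant of the distributed load: 8.37 × 4.5 = 37.665 kN at 6.25 m from L.
Taking moments about L: R_y·6.9 − 40·sin50°·5.3 − (8.37·4.5)·6.25 − 55·1.8 − 35·7.7 − 10·8.7 = 0 → R_y = 853.308/6.9 = 123.668 ≈ 123.7 kN.
ΣF_y = 0: L_y + 123.668 − 40·sin50° − 8.37·4.5 − 55 − 35 − 10 = 0 → L_y = 44.64 kN.
ΣF_x = 0: L_x + 40·cos50° = 0 → L_x = -25.71 kN.

L_x = -25.71 kN, L_y = 44.64 kN, R_y = 123.7 kN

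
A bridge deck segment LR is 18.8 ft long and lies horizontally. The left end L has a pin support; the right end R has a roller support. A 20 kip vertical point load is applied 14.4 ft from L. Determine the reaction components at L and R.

L_x = 0, L_y = 4.681 kip, R_y = 15.32 kip

Moments about L: R_y·18.8 − 20·14.4 = 0 → R_y = 288/18.8 = 15.3191 ≈ 15.32 kip.
ΣF_y = 0: L_y + 15.3191 − 20 = 0 → L_y = 4.681 kip.
ΣF_x = 0: no horizontal applied forces, so L_x = 0.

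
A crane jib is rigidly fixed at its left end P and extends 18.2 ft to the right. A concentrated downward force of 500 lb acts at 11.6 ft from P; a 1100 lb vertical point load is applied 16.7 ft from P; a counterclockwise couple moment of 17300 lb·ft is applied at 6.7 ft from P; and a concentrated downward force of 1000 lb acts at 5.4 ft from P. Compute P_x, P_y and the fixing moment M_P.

P_x = 0, P_y = 2600 lb, M_P = 12270 lb·ft

ΣF_x = 0: P_x = 0.
ΣF_y = 0: P_y − 500 − 1100 − 1000 = 0 → P_y = 2600 lb.
ΣM about P: M_P − 500·11.6 − 1100·16.7 + 17300 − 1000·5.4 = 0 → M_P = 12270 lb·ft.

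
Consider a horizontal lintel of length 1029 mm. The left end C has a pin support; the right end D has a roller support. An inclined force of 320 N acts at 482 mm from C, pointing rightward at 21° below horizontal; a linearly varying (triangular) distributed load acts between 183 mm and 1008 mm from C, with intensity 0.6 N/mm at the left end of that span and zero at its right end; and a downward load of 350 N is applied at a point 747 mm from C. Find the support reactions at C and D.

Resultant of the triangular load: ½ × 0.6 × 825 = 247.5 N, acting at 458 mm from C (one-third of the span from the peak).
Taking moments about C: D_y·1029 − 320·sin21°·482 − (½·0.6·825)·458 − 350·747 = 0 → D_y = 430080/1029 = 417.959 ≈ 418.0 N.
ΣF_y = 0: C_y + 417.959 − 320·sin21° − ½·0.6·825 − 350 = 0 → C_y = 294.2 N.
ΣF_x = 0: C_x + 320·cos21° = 0 → C_x = -298.7 N.

C_x = -298.7 N, C_y = 294.2 N, D_y = 418.0 N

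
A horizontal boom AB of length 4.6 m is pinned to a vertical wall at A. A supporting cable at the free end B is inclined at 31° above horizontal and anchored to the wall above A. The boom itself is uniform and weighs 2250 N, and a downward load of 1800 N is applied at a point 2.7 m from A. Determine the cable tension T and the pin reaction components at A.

ΣM about A: T·sin31°·4.6 − 2250·2.3 − 1800·2.7 = 0 → T = 10035/(4.6·0.515038) = 4235.65 ≈ 4236 N.
ΣF_x = 0: A_x − T·cos31° = 0 → A_x = 4235.65 × 0.857167 = 3631 N.
ΣF_y = 0: A_y + T·sin31° − 2250 − 1800 = 0 → A_y = 4050 − 4235.65 × 0.515038 = 1868 N.

T = 4236 N, A_x = 3631 N, A_y = 1868 N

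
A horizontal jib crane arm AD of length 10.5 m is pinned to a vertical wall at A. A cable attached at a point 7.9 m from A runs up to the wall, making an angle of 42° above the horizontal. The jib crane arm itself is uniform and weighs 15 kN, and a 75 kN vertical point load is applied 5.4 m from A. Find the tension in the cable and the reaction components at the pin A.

ΣM about A: T·sin42°·7.9 − 15·5.25 − 75·5.4 = 0 → T = 483.75/(7.9·0.669131) = 91.513 ≈ 91.51 kN.
ΣF_x = 0: A_x − T·cos42° = 0 → A_x = 91.513 × 0.743145 = 68.01 kN.
ΣF_y = 0: A_y + T·sin42° − 15 − 75 = 0 → A_y = 90 − 91.513 × 0.669131 = 28.77 kN.

T = 91.51 kN, A_x = 68.01 kN, A_y = 28.77 kN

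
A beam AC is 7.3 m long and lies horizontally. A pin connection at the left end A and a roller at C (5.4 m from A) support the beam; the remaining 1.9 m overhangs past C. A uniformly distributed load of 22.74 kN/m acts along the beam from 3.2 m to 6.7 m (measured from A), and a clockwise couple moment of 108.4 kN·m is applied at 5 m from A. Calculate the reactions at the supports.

A_x = 0, A_y = -13.44 kN, C_y = 93.03 kN

Resultant of the distributed load: 22.74 × 3.5 = 79.59 kN at 4.95 m from A.
Taking moments about A: C_y·5.4 − (22.74·3.5)·4.95 − 108.4 = 0 → C_y = 502.3705/5.4 = 93.0316 ≈ 93.03 kN.
ΣF_y = 0: A_y + 93.0316 − 22.74·3.5 = 0 → A_y = -13.44 kN.
ΣF_x = 0: no horizontal applied forces, so A_x = 0.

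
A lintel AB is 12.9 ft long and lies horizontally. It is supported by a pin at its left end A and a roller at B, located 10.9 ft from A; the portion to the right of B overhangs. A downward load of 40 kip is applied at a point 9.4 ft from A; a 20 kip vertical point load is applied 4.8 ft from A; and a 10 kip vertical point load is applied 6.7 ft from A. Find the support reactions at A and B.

A_x = 0, A_y = 20.55 kip, B_y = 49.45 kip

Moments about A: B_y·10.9 − 40·9.4 − 20·4.8 − 10·6.7 = 0 → B_y = 539/10.9 = 49.4495 ≈ 49.45 kip.
ΣF_y = 0: A_y + 49.4495 − 40 − 20 − 10 = 0 → A_y = 20.55 kip.
ΣF_x = 0: no horizontal applied forces, so A_x = 0.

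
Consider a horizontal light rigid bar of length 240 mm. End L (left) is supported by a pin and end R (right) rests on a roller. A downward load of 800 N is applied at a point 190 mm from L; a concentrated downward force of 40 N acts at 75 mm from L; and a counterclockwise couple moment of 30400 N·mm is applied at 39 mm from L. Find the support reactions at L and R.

L_x = 0, L_y = 320.8 N, R_y = 519.2 N

Taking moments about L: R_y·240 − 800·190 − 40·75 + 30400 = 0 → R_y = 124600/240 = 519.167 ≈ 519.2 N.
ΣF_y = 0: L_y + 519.167 − 800 − 40 = 0 → L_y = 320.8 N.
ΣF_x = 0: no horizontal applied forces, so L_x = 0.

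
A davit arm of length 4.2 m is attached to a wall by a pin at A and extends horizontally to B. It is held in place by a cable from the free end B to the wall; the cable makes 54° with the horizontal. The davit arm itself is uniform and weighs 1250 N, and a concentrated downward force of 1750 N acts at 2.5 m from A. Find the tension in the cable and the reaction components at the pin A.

T = 2060 N, A_x = 1211 N, A_y = 1333 N

ΣM about A: T·sin54°·4.2 − 1250·2.1 − 1750·2.5 = 0 → T = 7000/(4.2·0.809017) = 2060.11 ≈ 2060 N.
ΣF_x = 0: A_x − T·cos54° = 0 → A_x = 2060.11 × 0.587785 = 1211 N.
ΣF_y = 0: A_y + T·sin54° − 1250 − 1750 = 0 → A_y = 3000 − 2060.11 × 0.809017 = 1333 N.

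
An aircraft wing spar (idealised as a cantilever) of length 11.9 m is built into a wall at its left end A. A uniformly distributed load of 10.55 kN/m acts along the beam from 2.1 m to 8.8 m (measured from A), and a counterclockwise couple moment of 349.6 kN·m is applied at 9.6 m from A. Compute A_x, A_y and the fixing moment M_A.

Resultant of the distributed load: 10.55 × 6.7 = 70.685 kN at 5.45 m from A.
ΣF_x = 0: A_x = 0.
ΣF_y = 0: A_y − 10.55·6.7 = 0 → A_y = 70.69 kN.
ΣM about A: M_A − (10.55·6.7)·5.45 + 349.6 = 0 → M_A = 35.63 kN·m.

A_x = 0, A_y = 70.69 kN, M_A = 35.63 kN·m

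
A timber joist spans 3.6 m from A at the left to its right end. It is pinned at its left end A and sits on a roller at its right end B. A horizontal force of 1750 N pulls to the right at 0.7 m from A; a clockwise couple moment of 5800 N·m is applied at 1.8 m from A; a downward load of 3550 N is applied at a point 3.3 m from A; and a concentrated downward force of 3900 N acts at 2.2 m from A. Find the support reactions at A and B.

Moments about A: B_y·3.6 − 5800 − 3550·3.3 − 3900·2.2 = 0 → B_y = 26095/3.6 = 7248.61 ≈ 7249 N.
ΣF_y = 0: A_y + 7248.61 − 3550 − 3900 = 0 → A_y = 201.4 N.
ΣF_x = 0: A_x + 1750 = 0 → A_x = -1750 N.

A_x = -1750 N, A_y = 201.4 N, B_y = 7249 N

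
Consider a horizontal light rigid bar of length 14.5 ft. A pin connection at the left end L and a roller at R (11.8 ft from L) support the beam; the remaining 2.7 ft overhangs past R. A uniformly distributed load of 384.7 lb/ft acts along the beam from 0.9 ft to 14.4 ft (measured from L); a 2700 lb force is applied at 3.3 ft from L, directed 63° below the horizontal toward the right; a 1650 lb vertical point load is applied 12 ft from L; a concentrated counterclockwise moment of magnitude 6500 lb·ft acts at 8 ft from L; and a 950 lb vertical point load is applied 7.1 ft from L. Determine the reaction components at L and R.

L_x = -1226 lb, L_y = 4461 lb, R_y = 5738 lb

Resultant of the distributed load: 384.7 × 13.5 = 5193.45 lb at 7.65 ft from L.
Moments about L: R_y·11.8 − (384.7·13.5)·7.65 − 2700·sin63°·3.3 − 1650·12 + 6500 − 950·7.1 = 0 → R_y = 67713.8/11.8 = 5738.46 ≈ 5738 lb.
ΣF_y = 0: L_y + 5738.46 − 384.7·13.5 − 2700·sin63° − 1650 − 950 = 0 → L_y = 4461 lb.
ΣF_x = 0: L_x + 2700·cos63° = 0 → L_x = -1226 lb.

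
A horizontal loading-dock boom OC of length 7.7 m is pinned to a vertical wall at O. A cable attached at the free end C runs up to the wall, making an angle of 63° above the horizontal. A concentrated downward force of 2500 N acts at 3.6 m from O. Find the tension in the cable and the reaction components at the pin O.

T = 1312 N, O_x = 595.5 N, O_y = 1331 N

ΣM about O: T·sin63°·7.7 − 2500·3.6 = 0 → T = 9000/(7.7·0.891007) = 1311.81 ≈ 1312 N.
ΣF_x = 0: O_x − T·cos63° = 0 → O_x = 1311.81 × 0.45399 = 595.5 N.
ΣF_y = 0: O_y + T·sin63° − 2500 = 0 → O_y = 2500 − 1311.81 × 0.891007 = 1331 N.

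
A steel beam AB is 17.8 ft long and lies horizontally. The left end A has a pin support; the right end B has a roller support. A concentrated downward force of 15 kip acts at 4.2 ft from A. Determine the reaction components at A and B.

A_x = 0, A_y = 11.46 kip, B_y = 3.539 kip

ΣM about A: B_y·17.8 − 15·4.2 = 0 → B_y = 63/17.8 = 3.53933 ≈ 3.539 kip.
ΣF_y = 0: A_y + 3.53933 − 15 = 0 → A_y = 11.46 kip.
ΣF_x = 0: no horizontal applied forces, so A_x = 0.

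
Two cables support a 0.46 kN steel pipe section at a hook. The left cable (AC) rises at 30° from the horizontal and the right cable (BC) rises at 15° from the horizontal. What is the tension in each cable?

ΣF_x = 0: −T_AC·cos30° + T_BC·cos15° = 0 → T_BC = 0.896575·T_AC.
ΣF_y = 0: T_AC·sin30° + T_BC·sin15° = 0.46.
Substitute: T_AC·(0.5 + 0.896575·0.258819) = 0.46 → T_AC = 0.628372 ≈ 0.6284 kN.
Then T_BC = 0.896575 × 0.628372 = 0.5634 kN.

T_AC = 0.6284 kN, T_BC = 0.5634 kN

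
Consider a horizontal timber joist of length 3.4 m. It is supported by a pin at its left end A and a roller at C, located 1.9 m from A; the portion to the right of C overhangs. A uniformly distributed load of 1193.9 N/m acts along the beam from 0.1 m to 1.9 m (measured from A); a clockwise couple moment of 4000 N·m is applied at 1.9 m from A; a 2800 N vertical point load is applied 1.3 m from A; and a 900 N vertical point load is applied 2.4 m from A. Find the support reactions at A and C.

A_x = 0, A_y = -439.9 N, C_y = 6289 N

Resultant of the distributed load: 1193.9 × 1.8 = 2149.02 N at 1 m from A.
Moments about A: C_y·1.9 − (1193.9·1.8)·1 − 4000 − 2800·1.3 − 900·2.4 = 0 → C_y = 11949.02/1.9 = 6288.96 ≈ 6289 N.
ΣF_y = 0: A_y + 6288.96 − 1193.9·1.8 − 2800 − 900 = 0 → A_y = -439.9 N.
ΣF_x = 0: no horizontal applied forces, so A_x = 0.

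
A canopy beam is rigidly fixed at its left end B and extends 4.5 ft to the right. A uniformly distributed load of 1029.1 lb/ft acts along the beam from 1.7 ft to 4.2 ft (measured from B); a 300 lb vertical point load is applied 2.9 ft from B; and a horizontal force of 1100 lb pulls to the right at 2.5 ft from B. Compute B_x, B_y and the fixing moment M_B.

Resultant of the distributed load: 1029.1 × 2.5 = 2572.75 lb at 2.95 ft from B.
ΣF_x = 0: B_x + 1100 = 0 → B_x = -1100 lb.
ΣF_y = 0: B_y − 1029.1·2.5 − 300 = 0 → B_y = 2873 lb.
ΣM about B: M_B − (1029.1·2.5)·2.95 − 300·2.9 = 0 → M_B = 8460 lb·ft.

B_x = -1100 lb, B_y = 2873 lb, M_B = 8460 lb·ft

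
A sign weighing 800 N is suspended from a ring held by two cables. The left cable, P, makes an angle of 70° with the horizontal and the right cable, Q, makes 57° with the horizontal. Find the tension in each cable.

T_P = 545.6 N, T_Q = 342.6 N

ΣF_x = 0: −T_P·cos70° + T_Q·cos57° = 0 → T_Q = 0.627976·T_P.
ΣF_y = 0: T_P·sin70° + T_Q·sin57° = 800.
Substitute: T_P·(0.939693 + 0.627976·0.838671) = 800 → T_P = 545.569 ≈ 545.6 N.
Then T_Q = 0.627976 × 545.569 = 342.6 N.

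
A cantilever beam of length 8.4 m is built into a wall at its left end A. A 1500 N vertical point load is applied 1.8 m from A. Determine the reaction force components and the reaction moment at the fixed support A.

A_x = 0, A_y = 1500 N, M_A = 2700 N·m

ΣF_x = 0: A_x = 0.
ΣF_y = 0: A_y − 1500 = 0 → A_y = 1500 N.
ΣM about A: M_A − 1500·1.8 = 0 → M_A = 2700 N·m.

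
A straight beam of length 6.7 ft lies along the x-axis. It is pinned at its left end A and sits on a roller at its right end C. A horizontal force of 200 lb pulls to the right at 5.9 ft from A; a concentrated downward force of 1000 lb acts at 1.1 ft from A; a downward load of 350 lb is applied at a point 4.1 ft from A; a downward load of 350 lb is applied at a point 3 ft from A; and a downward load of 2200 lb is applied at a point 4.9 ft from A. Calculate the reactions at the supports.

Taking moments about A: C_y·6.7 − 1000·1.1 − 350·4.1 − 350·3 − 2200·4.9 = 0 → C_y = 14365/6.7 = 2144.03 ≈ 2144 lb.
ΣF_y = 0: A_y + 2144.03 − 1000 − 350 − 350 − 2200 = 0 → A_y = 1756 lb.
ΣF_x = 0: A_x + 200 = 0 → A_x = -200.0 lb.

A_x = -200.0 lb, A_y = 1756 lb, C_y = 2144 lb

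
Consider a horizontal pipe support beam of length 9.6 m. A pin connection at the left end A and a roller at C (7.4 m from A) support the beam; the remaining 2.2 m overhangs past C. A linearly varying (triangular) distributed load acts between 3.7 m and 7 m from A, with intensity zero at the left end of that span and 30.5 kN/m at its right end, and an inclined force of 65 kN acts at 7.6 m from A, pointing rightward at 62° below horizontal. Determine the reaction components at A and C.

Resultant of the triangular load: ½ × 30.5 × 3.3 = 50.325 kN, acting at 5.9 m from A (one-third of the span from the peak).
ΣM about A: C_y·7.4 − (½·30.5·3.3)·5.9 − 65·sin62°·7.6 = 0 → C_y = 733.094/7.4 = 99.0668 ≈ 99.07 kN.
ΣF_y = 0: A_y + 99.0668 − ½·30.5·3.3 − 65·sin62° = 0 → A_y = 8.650 kN.
ΣF_x = 0: A_x + 65·cos62° = 0 → A_x = -30.52 kN.

A_x = -30.52 kN, A_y = 8.650 kN, C_y = 99.07 kN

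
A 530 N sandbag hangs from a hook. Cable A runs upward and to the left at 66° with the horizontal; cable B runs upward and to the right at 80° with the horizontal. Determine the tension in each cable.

ΣF_x = 0: −T_A·cos66° + T_B·cos80° = 0 → T_B = 2.3423·T_A.
ΣF_y = 0: T_A·sin66° + T_B·sin80° = 530.
Substitute: T_A·(0.913545 + 2.3423·0.984808) = 530 → T_A = 164.583 ≈ 164.6 N.
Then T_B = 2.3423 × 164.583 = 385.5 N.

T_A = 164.6 N, T_B = 385.5 N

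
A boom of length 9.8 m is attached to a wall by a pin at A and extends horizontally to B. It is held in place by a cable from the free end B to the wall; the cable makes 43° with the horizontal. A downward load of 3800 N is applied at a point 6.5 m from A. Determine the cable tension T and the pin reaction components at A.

ΣM about A: T·sin43°·9.8 − 3800·6.5 = 0 → T = 24700/(9.8·0.681998) = 3695.62 ≈ 3696 N.
ΣF_x = 0: A_x − T·cos43° = 0 → A_x = 3695.62 × 0.731354 = 2703 N.
ΣF_y = 0: A_y + T·sin43° − 3800 = 0 → A_y = 3800 − 3695.62 × 0.681998 = 1280 N.

T = 3696 N, A_x = 2703 N, A_y = 1280 N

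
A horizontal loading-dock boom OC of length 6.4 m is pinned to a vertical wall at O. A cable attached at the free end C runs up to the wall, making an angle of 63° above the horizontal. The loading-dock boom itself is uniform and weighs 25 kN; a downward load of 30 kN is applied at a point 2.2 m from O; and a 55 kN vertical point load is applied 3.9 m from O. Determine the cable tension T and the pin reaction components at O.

ΣM about O: T·sin63°·6.4 − 25·3.2 − 30·2.2 − 55·3.9 = 0 → T = 360.5/(6.4·0.891007) = 63.2185 ≈ 63.22 kN.
ΣF_x = 0: O_x − T·cos63° = 0 → O_x = 63.2185 × 0.45399 = 28.70 kN.
ΣF_y = 0: O_y + T·sin63° − 25 − 30 − 55 = 0 → O_y = 110 − 63.2185 × 0.891007 = 53.67 kN.

T = 63.22 kN, O_x = 28.70 kN, O_y = 53.67 kN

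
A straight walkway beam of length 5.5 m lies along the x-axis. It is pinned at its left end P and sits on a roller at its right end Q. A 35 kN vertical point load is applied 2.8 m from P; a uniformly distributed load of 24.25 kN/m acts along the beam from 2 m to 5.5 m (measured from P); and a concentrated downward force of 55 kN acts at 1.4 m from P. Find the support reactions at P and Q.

P_x = 0, P_y = 85.19 kN, Q_y = 89.69 kN

Resultant of the distributed load: 24.25 × 3.5 = 84.875 kN at 3.75 m from P.
ΣM about P: Q_y·5.5 − 35·2.8 − (24.25·3.5)·3.75 − 55·1.4 = 0 → Q_y = 493.28125/5.5 = 89.6875 ≈ 89.69 kN.
ΣF_y = 0: P_y + 89.6875 − 35 − 24.25·3.5 − 55 = 0 → P_y = 85.19 kN.
ΣF_x = 0: no horizontal applied forces, so P_x = 0.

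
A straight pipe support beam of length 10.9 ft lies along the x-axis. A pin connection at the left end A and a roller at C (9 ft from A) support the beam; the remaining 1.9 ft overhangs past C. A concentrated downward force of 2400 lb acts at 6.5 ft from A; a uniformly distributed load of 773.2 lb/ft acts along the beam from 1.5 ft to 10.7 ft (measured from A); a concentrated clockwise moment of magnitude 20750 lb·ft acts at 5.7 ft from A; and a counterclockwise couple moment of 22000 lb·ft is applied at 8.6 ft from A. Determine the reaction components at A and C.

Resultant of the distributed load: 773.2 × 9.2 = 7113.44 lb at 6.1 ft from A.
Taking moments about A: C_y·9 − 2400·6.5 − (773.2·9.2)·6.1 − 20750 + 22000 = 0 → C_y = 57741.984/9 = 6415.78 ≈ 6416 lb.
ΣF_y = 0: A_y + 6415.78 − 2400 − 773.2·9.2 = 0 → A_y = 3098 lb.
ΣF_x = 0: no horizontal applied forces, so A_x = 0.

A_x = 0, A_y = 3098 lb, C_y = 6416 lb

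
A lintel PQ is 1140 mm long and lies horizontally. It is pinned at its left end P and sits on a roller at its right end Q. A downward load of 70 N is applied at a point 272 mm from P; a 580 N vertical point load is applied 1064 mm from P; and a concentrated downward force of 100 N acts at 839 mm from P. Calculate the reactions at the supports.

P_x = 0, P_y = 118.4 N, Q_y = 631.6 N

ΣM about P: Q_y·1140 − 70·272 − 580·1064 − 100·839 = 0 → Q_y = 720060/1140 = 631.632 ≈ 631.6 N.
ΣF_y = 0: P_y + 631.632 − 70 − 580 − 100 = 0 → P_y = 118.4 N.
ΣF_x = 0: no horizontal applied forces, so P_x = 0.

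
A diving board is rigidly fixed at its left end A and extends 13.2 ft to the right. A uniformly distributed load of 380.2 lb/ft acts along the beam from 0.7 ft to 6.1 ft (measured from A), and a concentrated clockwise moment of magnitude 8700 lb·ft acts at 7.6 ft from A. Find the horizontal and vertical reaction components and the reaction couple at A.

Resultant of the distributed load: 380.2 × 5.4 = 2053.08 lb at 3.4 ft from A.
ΣF_x = 0: A_x = 0.
ΣF_y = 0: A_y − 380.2·5.4 = 0 → A_y = 2053 lb.
ΣM about A: M_A − (380.2·5.4)·3.4 − 8700 = 0 → M_A = 15680 lb·ft.

A_x = 0, A_y = 2053 lb, M_A = 15680 lb·ft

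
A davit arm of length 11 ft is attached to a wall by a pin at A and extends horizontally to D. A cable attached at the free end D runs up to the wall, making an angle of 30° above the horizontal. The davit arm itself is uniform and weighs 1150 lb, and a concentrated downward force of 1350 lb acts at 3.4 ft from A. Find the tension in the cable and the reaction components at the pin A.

ΣM about A: T·sin30°·11 − 1150·5.5 − 1350·3.4 = 0 → T = 10915/(11·0.5) = 1984.55 ≈ 1985 lb.
ΣF_x = 0: A_x − T·cos30° = 0 → A_x = 1984.55 × 0.866025 = 1719 lb.
ΣF_y = 0: A_y + T·sin30° − 1150 − 1350 = 0 → A_y = 2500 − 1984.55 × 0.5 = 1508 lb.

T = 1985 lb, A_x = 1719 lb, A_y = 1508 lb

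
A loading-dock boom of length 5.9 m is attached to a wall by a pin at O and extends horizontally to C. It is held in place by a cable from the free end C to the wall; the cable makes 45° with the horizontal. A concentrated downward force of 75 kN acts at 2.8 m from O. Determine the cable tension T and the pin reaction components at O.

ΣM about O: T·sin45°·5.9 − 75·2.8 = 0 → T = 210/(5.9·0.707107) = 50.3364 ≈ 50.34 kN.
ΣF_x = 0: O_x − T·cos45° = 0 → O_x = 50.3364 × 0.707107 = 35.59 kN.
ΣF_y = 0: O_y + T·sin45° − 75 = 0 → O_y = 75 − 50.3364 × 0.707107 = 39.41 kN.

T = 50.34 kN, O_x = 35.59 kN, O_y = 39.41 kN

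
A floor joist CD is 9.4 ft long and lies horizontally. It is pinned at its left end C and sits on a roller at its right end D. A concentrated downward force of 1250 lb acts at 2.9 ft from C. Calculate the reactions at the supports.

Taking moments about C: D_y·9.4 − 1250·2.9 = 0 → D_y = 3625/9.4 = 385.638 ≈ 385.6 lb.
ΣF_y = 0: C_y + 385.638 − 1250 = 0 → C_y = 864.4 lb.
ΣF_x = 0: no horizontal applied forces, so C_x = 0.

C_x = 0, C_y = 864.4 lb, D_y = 385.6 lb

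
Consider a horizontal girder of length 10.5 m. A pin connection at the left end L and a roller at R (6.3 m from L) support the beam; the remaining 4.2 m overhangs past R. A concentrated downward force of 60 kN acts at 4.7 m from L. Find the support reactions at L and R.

L_x = 0, L_y = 15.24 kN, R_y = 44.76 kN

Moments about L: R_y·6.3 − 60·4.7 = 0 → R_y = 282/6.3 = 44.7619 ≈ 44.76 kN.
ΣF_y = 0: L_y + 44.7619 − 60 = 0 → L_y = 15.24 kN.
ΣF_x = 0: no horizontal applied forces, so L_x = 0.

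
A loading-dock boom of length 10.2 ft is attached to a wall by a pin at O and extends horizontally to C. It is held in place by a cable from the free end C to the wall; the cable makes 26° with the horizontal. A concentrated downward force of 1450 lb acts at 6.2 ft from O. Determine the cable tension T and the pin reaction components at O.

T = 2011 lb, O_x = 1807 lb, O_y = 568.6 lb

ΣM about O: T·sin26°·10.2 − 1450·6.2 = 0 → T = 8990/(10.2·0.438371) = 2010.56 ≈ 2011 lb.
ΣF_x = 0: O_x − T·cos26° = 0 → O_x = 2010.56 × 0.898794 = 1807 lb.
ΣF_y = 0: O_y + T·sin26° − 1450 = 0 → O_y = 1450 − 2010.56 × 0.438371 = 568.6 lb.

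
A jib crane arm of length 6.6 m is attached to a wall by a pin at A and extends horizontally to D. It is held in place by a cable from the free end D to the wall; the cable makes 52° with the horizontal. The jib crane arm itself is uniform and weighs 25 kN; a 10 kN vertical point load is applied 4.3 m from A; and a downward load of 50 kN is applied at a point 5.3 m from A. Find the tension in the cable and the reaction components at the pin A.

T = 75.08 kN, A_x = 46.23 kN, A_y = 25.83 kN

ΣM about A: T·sin52°·6.6 − 25·3.3 − 10·4.3 − 50·5.3 = 0 → T = 390.5/(6.6·0.788011) = 75.0836 ≈ 75.08 kN.
ΣF_x = 0: A_x − T·cos52° = 0 → A_x = 75.0836 × 0.615661 = 46.23 kN.
ΣF_y = 0: A_y + T·sin52° − 25 − 10 − 50 = 0 → A_y = 85 − 75.0836 × 0.788011 = 25.83 kN.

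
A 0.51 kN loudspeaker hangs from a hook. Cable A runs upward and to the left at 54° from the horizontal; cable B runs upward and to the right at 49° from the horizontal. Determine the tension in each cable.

T_A = 0.3434 kN, T_B = 0.3077 kN

ΣF_x = 0: −T_A·cos54° + T_B·cos49° = 0 → T_B = 0.895933·T_A.
ΣF_y = 0: T_A·sin54° + T_B·sin49° = 0.51.
Substitute: T_A·(0.809017 + 0.895933·0.75471) = 0.51 → T_A = 0.343391 ≈ 0.3434 kN.
Then T_B = 0.895933 × 0.343391 = 0.3077 kN.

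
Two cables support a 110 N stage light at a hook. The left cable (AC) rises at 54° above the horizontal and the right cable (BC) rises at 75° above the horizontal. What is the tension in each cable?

ΣF_x = 0: −T_AC·cos54° + T_BC·cos75° = 0 → T_BC = 2.27103·T_AC.
ΣF_y = 0: T_AC·sin54° + T_BC·sin75° = 110.
Substitute: T_AC·(0.809017 + 2.27103·0.965926) = 110 → T_AC = 36.6341 ≈ 36.63 N.
Then T_BC = 2.27103 × 36.6341 = 83.20 N.

T_AC = 36.63 N, T_BC = 83.20 N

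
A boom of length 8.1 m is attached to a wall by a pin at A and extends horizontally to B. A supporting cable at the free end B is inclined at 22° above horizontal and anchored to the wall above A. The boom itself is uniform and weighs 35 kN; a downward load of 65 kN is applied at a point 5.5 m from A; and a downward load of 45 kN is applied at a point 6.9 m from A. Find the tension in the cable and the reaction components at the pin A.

ΣM about A: T·sin22°·8.1 − 35·4.05 − 65·5.5 − 45·6.9 = 0 → T = 809.75/(8.1·0.374607) = 266.864 ≈ 266.9 kN.
ΣF_x = 0: A_x − T·cos22° = 0 → A_x = 266.864 × 0.927184 = 247.4 kN.
ΣF_y = 0: A_y + T·sin22° − 35 − 65 − 45 = 0 → A_y = 145 − 266.864 × 0.374607 = 45.03 kN.

T = 266.9 kN, A_x = 247.4 kN, A_y = 45.03 kN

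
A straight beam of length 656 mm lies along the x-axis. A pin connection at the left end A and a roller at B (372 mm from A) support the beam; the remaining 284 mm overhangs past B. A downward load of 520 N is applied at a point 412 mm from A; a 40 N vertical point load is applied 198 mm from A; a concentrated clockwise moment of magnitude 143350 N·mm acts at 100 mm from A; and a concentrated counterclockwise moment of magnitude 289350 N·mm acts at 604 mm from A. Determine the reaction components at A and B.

A_x = 0, A_y = 355.3 N, B_y = 204.7 N

Taking moments about A: B_y·372 − 520·412 − 40·198 − 143350 + 289350 = 0 → B_y = 76160/372 = 204.731 ≈ 204.7 N.
ΣF_y = 0: A_y + 204.731 − 520 − 40 = 0 → A_y = 355.3 N.
ΣF_x = 0: no horizontal applied forces, so A_x = 0.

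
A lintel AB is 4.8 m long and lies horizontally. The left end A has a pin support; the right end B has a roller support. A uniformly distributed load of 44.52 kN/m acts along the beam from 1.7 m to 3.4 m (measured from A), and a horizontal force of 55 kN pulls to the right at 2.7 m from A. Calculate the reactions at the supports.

Resultant of the distributed load: 44.52 × 1.7 = 75.684 kN at 2.55 m from A.
Moments about A: B_y·4.8 − (44.52·1.7)·2.55 = 0 → B_y = 192.9942/4.8 = 40.2071 ≈ 40.21 kN.
ΣF_y = 0: A_y + 40.2071 − 44.52·1.7 = 0 → A_y = 35.48 kN.
ΣF_x = 0: A_x + 55 = 0 → A_x = -55.00 kN.

A_x = -55.00 kN, A_y = 35.48 kN, B_y = 40.21 kN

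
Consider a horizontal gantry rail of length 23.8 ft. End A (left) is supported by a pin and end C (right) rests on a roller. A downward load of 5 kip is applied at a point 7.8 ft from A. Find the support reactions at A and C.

A_x = 0, A_y = 3.361 kip, C_y = 1.639 kip

Moments about A: C_y·23.8 − 5·7.8 = 0 → C_y = 39/23.8 = 1.63866 ≈ 1.639 kip.
ΣF_y = 0: A_y + 1.63866 − 5 = 0 → A_y = 3.361 kip.
ΣF_x = 0: no horizontal applied forces, so A_x = 0.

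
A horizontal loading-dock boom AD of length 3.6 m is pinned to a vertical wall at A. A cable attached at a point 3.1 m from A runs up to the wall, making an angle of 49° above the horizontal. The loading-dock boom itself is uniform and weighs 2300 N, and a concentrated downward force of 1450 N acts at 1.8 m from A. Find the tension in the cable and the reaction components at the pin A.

T = 2885 N, A_x = 1893 N, A_y = 1573 N

ΣM about A: T·sin49°·3.1 − 2300·1.8 − 1450·1.8 = 0 → T = 6750/(3.1·0.75471) = 2885.11 ≈ 2885 N.
ΣF_x = 0: A_x − T·cos49° = 0 → A_x = 2885.11 × 0.656059 = 1893 N.
ΣF_y = 0: A_y + T·sin49° − 2300 − 1450 = 0 → A_y = 3750 − 2885.11 × 0.75471 = 1573 N.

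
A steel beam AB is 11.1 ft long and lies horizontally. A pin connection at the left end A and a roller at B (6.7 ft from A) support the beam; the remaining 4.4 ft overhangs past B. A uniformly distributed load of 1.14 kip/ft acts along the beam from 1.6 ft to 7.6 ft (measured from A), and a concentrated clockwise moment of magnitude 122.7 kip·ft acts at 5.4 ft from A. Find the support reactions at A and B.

A_x = 0, A_y = -16.17 kip, B_y = 23.01 kip

Resultant of the distributed load: 1.14 × 6 = 6.84 kip at 4.6 ft from A.
Moments about A: B_y·6.7 − (1.14·6)·4.6 − 122.7 = 0 → B_y = 154.164/6.7 = 23.0096 ≈ 23.01 kip.
ΣF_y = 0: A_y + 23.0096 − 1.14·6 = 0 → A_y = -16.17 kip.
ΣF_x = 0: no horizontal applied forces, so A_x = 0.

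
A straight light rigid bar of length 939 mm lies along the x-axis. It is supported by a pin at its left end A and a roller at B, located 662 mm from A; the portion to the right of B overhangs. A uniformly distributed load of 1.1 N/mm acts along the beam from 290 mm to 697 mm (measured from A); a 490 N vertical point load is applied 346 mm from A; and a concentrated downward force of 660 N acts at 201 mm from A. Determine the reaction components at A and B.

Resultant of the distributed load: 1.1 × 407 = 447.7 N at 493.5 mm from A.
Taking moments about A: B_y·662 − (1.1·407)·493.5 − 490·346 − 660·201 = 0 → B_y = 523139.95/662 = 790.242 ≈ 790.2 N.
ΣF_y = 0: A_y + 790.242 − 1.1·407 − 490 − 660 = 0 → A_y = 807.5 N.
ΣF_x = 0: no horizontal applied forces, so A_x = 0.

A_x = 0, A_y = 807.5 N, B_y = 790.2 N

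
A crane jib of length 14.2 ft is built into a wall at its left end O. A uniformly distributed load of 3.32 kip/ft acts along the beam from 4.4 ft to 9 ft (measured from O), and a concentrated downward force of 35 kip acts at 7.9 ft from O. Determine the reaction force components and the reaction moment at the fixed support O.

O_x = 0, O_y = 50.27 kip, M_O = 378.8 kip·ft

Resultant of the distributed load: 3.32 × 4.6 = 15.272 kip at 6.7 ft from O.
ΣF_x = 0: O_x = 0.
ΣF_y = 0: O_y − 3.32·4.6 − 35 = 0 → O_y = 50.27 kip.
ΣM about O: M_O − (3.32·4.6)·6.7 − 35·7.9 = 0 → M_O = 378.8 kip·ft.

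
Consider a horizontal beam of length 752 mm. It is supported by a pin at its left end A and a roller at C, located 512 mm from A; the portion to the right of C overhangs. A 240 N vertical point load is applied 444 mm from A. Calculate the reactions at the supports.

A_x = 0, A_y = 31.88 N, C_y = 208.1 N

Moments about A: C_y·512 − 240·444 = 0 → C_y = 106560/512 = 208.125 ≈ 208.1 N.
ΣF_y = 0: A_y + 208.125 − 240 = 0 → A_y = 31.88 N.
ΣF_x = 0: no horizontal applied forces, so A_x = 0.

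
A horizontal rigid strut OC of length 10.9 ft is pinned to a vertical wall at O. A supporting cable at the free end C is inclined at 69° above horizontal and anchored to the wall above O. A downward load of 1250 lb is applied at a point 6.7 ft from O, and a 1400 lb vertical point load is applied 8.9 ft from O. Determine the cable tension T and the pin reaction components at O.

T = 2047 lb, O_x = 733.7 lb, O_y = 738.5 lb

ΣM about O: T·sin69°·10.9 − 1250·6.7 − 1400·8.9 = 0 → T = 20835/(10.9·0.93358) = 2047.46 ≈ 2047 lb.
ΣF_x = 0: O_x − T·cos69° = 0 → O_x = 2047.46 × 0.358368 = 733.7 lb.
ΣF_y = 0: O_y + T·sin69° − 1250 − 1400 = 0 → O_y = 2650 − 2047.46 × 0.93358 = 738.5 lb.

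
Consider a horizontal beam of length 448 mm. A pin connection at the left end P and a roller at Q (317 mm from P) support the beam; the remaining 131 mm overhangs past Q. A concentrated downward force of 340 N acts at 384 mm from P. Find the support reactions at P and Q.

Taking moments about P: Q_y·317 − 340·384 = 0 → Q_y = 130560/317 = 411.861 ≈ 411.9 N.
ΣF_y = 0: P_y + 411.861 − 340 = 0 → P_y = -71.86 N.
ΣF_x = 0: no horizontal applied forces, so P_x = 0.

P_x = 0, P_y = -71.86 N, Q_y = 411.9 N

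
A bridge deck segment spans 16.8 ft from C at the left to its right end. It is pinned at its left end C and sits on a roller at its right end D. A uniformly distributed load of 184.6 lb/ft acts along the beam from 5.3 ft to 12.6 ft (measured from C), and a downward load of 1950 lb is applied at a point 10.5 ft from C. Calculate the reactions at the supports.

C_x = 0, C_y = 1361 lb, D_y = 1937 lb

Resultant of the distributed load: 184.6 × 7.3 = 1347.58 lb at 8.95 ft from C.
ΣM about C: D_y·16.8 − (184.6·7.3)·8.95 − 1950·10.5 = 0 → D_y = 32535.841/16.8 = 1936.66 ≈ 1937 lb.
ΣF_y = 0: C_y + 1936.66 − 184.6·7.3 − 1950 = 0 → C_y = 1361 lb.
ΣF_x = 0: no horizontal applied forces, so C_x = 0.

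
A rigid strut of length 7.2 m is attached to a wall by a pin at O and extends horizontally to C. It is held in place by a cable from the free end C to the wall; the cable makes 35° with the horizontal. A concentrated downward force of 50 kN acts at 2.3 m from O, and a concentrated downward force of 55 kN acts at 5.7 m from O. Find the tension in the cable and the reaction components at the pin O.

T = 103.8 kN, O_x = 84.99 kN, O_y = 45.49 kN

ΣM about O: T·sin35°·7.2 − 50·2.3 − 55·5.7 = 0 → T = 428.5/(7.2·0.573576) = 103.759 ≈ 103.8 kN.
ΣF_x = 0: O_x − T·cos35° = 0 → O_x = 103.759 × 0.819152 = 84.99 kN.
ΣF_y = 0: O_y + T·sin35° − 50 − 55 = 0 → O_y = 105 − 103.759 × 0.573576 = 45.49 kN.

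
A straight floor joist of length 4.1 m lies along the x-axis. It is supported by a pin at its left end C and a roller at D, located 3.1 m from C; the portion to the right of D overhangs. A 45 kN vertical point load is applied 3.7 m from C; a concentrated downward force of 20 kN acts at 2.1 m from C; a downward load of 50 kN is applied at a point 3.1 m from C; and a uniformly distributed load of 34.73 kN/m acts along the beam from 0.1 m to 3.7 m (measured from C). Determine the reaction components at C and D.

C_x = 0, C_y = 46.14 kN, D_y = 193.9 kN

Resultant of the distributed load: 34.73 × 3.6 = 125.028 kN at 1.9 m from C.
ΣM about C: D_y·3.1 − 45·3.7 − 20·2.1 − 50·3.1 − (34.73·3.6)·1.9 = 0 → D_y = 601.0532/3.1 = 193.888 ≈ 193.9 kN.
ΣF_y = 0: C_y + 193.888 − 45 − 20 − 50 − 34.73·3.6 = 0 → C_y = 46.14 kN.
ΣF_x = 0: no horizontal applied forces, so C_x = 0.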